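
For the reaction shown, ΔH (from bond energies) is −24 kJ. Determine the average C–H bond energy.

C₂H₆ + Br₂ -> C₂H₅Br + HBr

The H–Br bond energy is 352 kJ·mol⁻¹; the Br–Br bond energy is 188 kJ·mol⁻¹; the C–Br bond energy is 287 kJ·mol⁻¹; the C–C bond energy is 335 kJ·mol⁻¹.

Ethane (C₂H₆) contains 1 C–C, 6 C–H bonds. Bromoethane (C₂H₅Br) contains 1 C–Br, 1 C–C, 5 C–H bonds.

Let D be the C–H bond energy.
Σ(broken) = 1×188 + 1×335 + 6×D = 523 + 6D
Σ(formed) = 1×287 + 1×335 + 5×D + 1×352 = 974 + 5D
ΔH = Σ(broken) − Σ(formed) = (523 + 6D) − (974 + 5D) = −451 + D
Setting this equal to −24 kJ gives D = 427 kJ/mol.

D(C–H) ≈ 427 kJ/mol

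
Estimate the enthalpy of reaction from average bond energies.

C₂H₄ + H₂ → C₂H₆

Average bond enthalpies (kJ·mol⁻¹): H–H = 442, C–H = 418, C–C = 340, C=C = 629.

Bonds broken (reactants):
  C–H: 4 × 418 = 1672
  C=C: 1 × 629 = 629
  H–H: 1 × 442 = 442
  Σ(broken) = 2743 kJ
Bonds formed (products):
  C–C: 1 × 340 = 340
  C–H: 6 × 418 = 2508
  Σ(formed) = 2848 kJ
ΔH = Σ(broken) − Σ(formed) = 2743 − 2848 = −105 kJ

ΔH ≈ −105 kJ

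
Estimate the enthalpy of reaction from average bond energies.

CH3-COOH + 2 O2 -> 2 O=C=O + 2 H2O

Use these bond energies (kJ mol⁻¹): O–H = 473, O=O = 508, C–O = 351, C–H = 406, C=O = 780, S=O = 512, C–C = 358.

ΔH ≈ −816 kJ

Bonds broken (reactants):
  C–C: 1 × 358 = 358
  C–H: 3 × 406 = 1218
  C–O: 1 × 351 = 351
  C=O: 1 × 780 = 780
  O–H: 1 × 473 = 473
  O=O: 2 × 508 = 1016
  Σ(broken) = 4196 kJ
Bonds formed (products):
  C=O: 4 × 780 = 3120
  O–H: 4 × 473 = 1892
  Σ(formed) = 5012 kJ
ΔH = Σ(broken) − Σ(formed) = 4196 − 5012 = −816 kJ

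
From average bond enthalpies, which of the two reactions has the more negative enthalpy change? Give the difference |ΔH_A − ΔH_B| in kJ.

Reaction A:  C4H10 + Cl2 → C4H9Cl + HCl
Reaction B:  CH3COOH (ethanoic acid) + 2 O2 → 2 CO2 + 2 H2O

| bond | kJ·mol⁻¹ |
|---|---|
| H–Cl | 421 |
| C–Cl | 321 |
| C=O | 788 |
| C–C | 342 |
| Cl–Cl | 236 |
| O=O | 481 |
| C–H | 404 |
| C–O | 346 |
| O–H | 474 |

Reaction A:
  Bonds broken (reactants):
    C–C: 3 × 342 = 1026
    C–H: 10 × 404 = 4040
    Cl–Cl: 1 × 236 = 236
    Σ(broken) = 5302 kJ
  Bonds formed (products):
    C–C: 3 × 342 = 1026
    C–Cl: 1 × 321 = 321
    C–H: 9 × 404 = 3636
    H–Cl: 1 × 421 = 421
    Σ(formed) = 5404 kJ
  ΔH_A = 5302 − 5404 = −102 kJ
Reaction B:
  Bonds broken (reactants):
    C–C: 1 × 342 = 342
    C–H: 3 × 404 = 1212
    C–O: 1 × 346 = 346
    C=O: 1 × 788 = 788
    O–H: 1 × 474 = 474
    O=O: 2 × 481 = 962
    Σ(broken) = 4124 kJ
  Bonds formed (products):
    C=O: 4 × 788 = 3152
    O–H: 4 × 474 = 1896
    Σ(formed) = 5048 kJ
  ΔH_B = 4124 − 5048 = −924 kJ
ΔH_A − ΔH_B = +822 kJ, so reaction B has the more negative ΔH; |ΔH_A − ΔH_B| = 822 kJ.

Reaction B, by 822 kJ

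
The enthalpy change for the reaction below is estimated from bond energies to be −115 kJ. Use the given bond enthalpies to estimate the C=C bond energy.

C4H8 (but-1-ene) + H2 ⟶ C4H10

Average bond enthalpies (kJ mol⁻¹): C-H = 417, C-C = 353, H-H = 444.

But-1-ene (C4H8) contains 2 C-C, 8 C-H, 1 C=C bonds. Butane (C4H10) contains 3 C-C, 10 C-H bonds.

Let D be the C=C bond energy.
Σ(broken) = 2×353 + 8×417 + 1×D + 1×444 = 4486 + D
Σ(formed) = 3×353 + 10×417 = 5229
ΔH = Σ(broken) − Σ(formed) = (4486 + D) − (5229) = −743 + D
Setting this equal to −115 kJ gives D = 628 kJ/mol.

D(C=C) ≈ 628 kJ/mol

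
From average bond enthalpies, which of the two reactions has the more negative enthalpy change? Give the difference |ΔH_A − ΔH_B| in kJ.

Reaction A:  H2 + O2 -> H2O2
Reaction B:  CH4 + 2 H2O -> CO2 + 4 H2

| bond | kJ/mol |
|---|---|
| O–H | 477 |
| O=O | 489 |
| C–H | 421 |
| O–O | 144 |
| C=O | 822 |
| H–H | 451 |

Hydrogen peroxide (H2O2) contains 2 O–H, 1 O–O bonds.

Reaction A:
  Bonds broken (reactants):
    H–H: 1 × 451 = 451
    O=O: 1 × 489 = 489
    Σ(broken) = 940 kJ
  Bonds formed (products):
    O–H: 2 × 477 = 954
    O–O: 1 × 144 = 144
    Σ(formed) = 1098 kJ
  ΔH_A = 940 − 1098 = −158 kJ
Reaction B:
  Bonds broken (reactants):
    C–H: 4 × 421 = 1684
    O–H: 4 × 477 = 1908
    Σ(broken) = 3592 kJ
  Bonds formed (products):
    C=O: 2 × 822 = 1644
    H–H: 4 × 451 = 1804
    Σ(formed) = 3448 kJ
  ΔH_B = 3592 − 3448 = +144 kJ
ΔH_A − ΔH_B = −302 kJ, so reaction A has the more negative ΔH; |ΔH_A − ΔH_B| = 302 kJ.

Reaction A, by 302 kJ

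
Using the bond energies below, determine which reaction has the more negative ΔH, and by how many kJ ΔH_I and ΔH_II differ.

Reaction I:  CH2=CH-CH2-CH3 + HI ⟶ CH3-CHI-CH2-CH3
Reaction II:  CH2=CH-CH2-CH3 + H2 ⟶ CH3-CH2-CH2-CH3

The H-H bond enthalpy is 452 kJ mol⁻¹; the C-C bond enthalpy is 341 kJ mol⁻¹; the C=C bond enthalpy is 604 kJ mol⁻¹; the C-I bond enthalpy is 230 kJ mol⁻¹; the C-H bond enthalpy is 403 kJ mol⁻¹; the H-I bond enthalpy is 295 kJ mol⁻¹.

Reaction II, by 16 kJ

Reaction I:
  Bonds broken (reactants):
    C-C: 2 × 341 = 682
    C-H: 8 × 403 = 3224
    C=C: 1 × 604 = 604
    H-I: 1 × 295 = 295
    Σ(broken) = 4805 kJ
  Bonds formed (products):
    C-C: 3 × 341 = 1023
    C-H: 9 × 403 = 3627
    C-I: 1 × 230 = 230
    Σ(formed) = 4880 kJ
  ΔH_I = 4805 − 4880 = −75 kJ
Reaction II:
  Bonds broken (reactants):
    C-C: 2 × 341 = 682
    C-H: 8 × 403 = 3224
    C=C: 1 × 604 = 604
    H-H: 1 × 452 = 452
    Σ(broken) = 4962 kJ
  Bonds formed (products):
    C-C: 3 × 341 = 1023
    C-H: 10 × 403 = 4030
    Σ(formed) = 5053 kJ
  ΔH_II = 4962 − 5053 = −91 kJ
ΔH_I − ΔH_II = +16 kJ, so reaction II has the more negative ΔH; |ΔH_I − ΔH_II| = 16 kJ.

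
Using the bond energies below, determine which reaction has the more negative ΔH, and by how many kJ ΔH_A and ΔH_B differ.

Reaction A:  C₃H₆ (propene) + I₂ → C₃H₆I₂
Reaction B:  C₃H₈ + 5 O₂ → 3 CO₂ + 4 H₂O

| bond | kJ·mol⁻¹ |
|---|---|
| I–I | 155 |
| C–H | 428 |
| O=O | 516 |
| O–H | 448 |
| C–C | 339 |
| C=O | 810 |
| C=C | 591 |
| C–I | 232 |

Reaction B, by 1705 kJ

Reaction A:
  Bonds broken (reactants):
    C–C: 1 × 339 = 339
    C–H: 6 × 428 = 2568
    C=C: 1 × 591 = 591
    I–I: 1 × 155 = 155
    Σ(broken) = 3653 kJ
  Bonds formed (products):
    C–C: 2 × 339 = 678
    C–H: 6 × 428 = 2568
    C–I: 2 × 232 = 464
    Σ(formed) = 3710 kJ
  ΔH_A = 3653 − 3710 = −57 kJ
Reaction B:
  Bonds broken (reactants):
    C–C: 2 × 339 = 678
    C–H: 8 × 428 = 3424
    O=O: 5 × 516 = 2580
    Σ(broken) = 6682 kJ
  Bonds formed (products):
    C=O: 6 × 810 = 4860
    O–H: 8 × 448 = 3584
    Σ(formed) = 8444 kJ
  ΔH_B = 6682 − 8444 = −1762 kJ
ΔH_A − ΔH_B = +1705 kJ, so reaction B has the more negative ΔH; |ΔH_A − ΔH_B| = 1705 kJ.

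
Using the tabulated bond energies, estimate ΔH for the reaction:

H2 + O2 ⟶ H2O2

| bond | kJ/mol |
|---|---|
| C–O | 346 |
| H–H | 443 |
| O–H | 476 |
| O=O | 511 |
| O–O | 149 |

ΔH ≈ −147 kJ

Bonds broken (reactants):
  H–H: 1 × 443 = 443
  O=O: 1 × 511 = 511
  Σ(broken) = 954 kJ
Bonds formed (products):
  O–H: 2 × 476 = 952
  O–O: 1 × 149 = 149
  Σ(formed) = 1101 kJ
ΔH = Σ(broken) − Σ(formed) = 954 − 1101 = −147 kJ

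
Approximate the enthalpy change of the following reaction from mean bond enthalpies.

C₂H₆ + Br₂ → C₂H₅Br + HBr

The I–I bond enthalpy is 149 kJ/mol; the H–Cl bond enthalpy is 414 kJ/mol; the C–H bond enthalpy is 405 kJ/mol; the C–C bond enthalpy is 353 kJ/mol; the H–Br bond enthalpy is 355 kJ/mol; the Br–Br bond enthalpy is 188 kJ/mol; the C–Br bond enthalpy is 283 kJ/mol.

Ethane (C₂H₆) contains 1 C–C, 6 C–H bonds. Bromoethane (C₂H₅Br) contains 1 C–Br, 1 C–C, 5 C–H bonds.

Bonds broken (reactants):
  Br–Br: 1 × 188 = 188
  C–C: 1 × 353 = 353
  C–H: 6 × 405 = 2430
  Σ(broken) = 2971 kJ
Bonds formed (products):
  C–Br: 1 × 283 = 283
  C–C: 1 × 353 = 353
  C–H: 5 × 405 = 2025
  H–Br: 1 × 355 = 355
  Σ(formed) = 3016 kJ
ΔH = Σ(broken) − Σ(formed) = 2971 − 3016 = −45 kJ

ΔH ≈ −45 kJ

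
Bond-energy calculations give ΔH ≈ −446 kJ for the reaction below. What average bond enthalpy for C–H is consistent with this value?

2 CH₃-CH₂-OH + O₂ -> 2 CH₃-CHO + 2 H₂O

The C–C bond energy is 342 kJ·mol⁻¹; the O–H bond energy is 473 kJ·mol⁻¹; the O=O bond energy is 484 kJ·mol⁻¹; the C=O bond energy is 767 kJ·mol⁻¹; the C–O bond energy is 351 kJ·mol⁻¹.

D(C–H) ≈ 424 kJ/mol

Let D be the C–H bond energy.
Σ(broken) = 2×342 + 10×D + 2×351 + 2×473 + 1×484 = 2816 + 10D
Σ(formed) = 2×342 + 8×D + 2×767 + 4×473 = 4110 + 8D
ΔH = Σ(broken) − Σ(formed) = (2816 + 10D) − (4110 + 8D) = −1294 + 2D
Setting this equal to −446 kJ gives 2D = 848, so D = 424 kJ/mol.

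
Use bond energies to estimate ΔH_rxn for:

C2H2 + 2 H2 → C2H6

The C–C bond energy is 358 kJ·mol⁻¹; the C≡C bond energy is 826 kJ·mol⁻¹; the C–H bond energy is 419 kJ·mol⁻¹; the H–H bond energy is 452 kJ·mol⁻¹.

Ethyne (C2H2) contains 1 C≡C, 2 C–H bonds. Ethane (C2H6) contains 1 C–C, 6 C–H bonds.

Bonds broken (reactants):
  C≡C: 1 × 826 = 826
  C–H: 2 × 419 = 838
  H–H: 2 × 452 = 904
  Σ(broken) = 2568 kJ
Bonds formed (products):
  C–C: 1 × 358 = 358
  C–H: 6 × 419 = 2514
  Σ(formed) = 2872 kJ
ΔH = Σ(broken) − Σ(formed) = 2568 − 2872 = −304 kJ

ΔH ≈ −304 kJ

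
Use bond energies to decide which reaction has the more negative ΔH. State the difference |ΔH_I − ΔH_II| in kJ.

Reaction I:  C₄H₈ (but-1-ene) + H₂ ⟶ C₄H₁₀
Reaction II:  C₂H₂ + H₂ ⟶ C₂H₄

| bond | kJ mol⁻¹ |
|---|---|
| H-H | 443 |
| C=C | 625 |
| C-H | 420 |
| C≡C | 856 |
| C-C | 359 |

Reaction II, by 35 kJ

Reaction I:
  Bonds broken (reactants):
    C-C: 2 × 359 = 718
    C-H: 8 × 420 = 3360
    C=C: 1 × 625 = 625
    H-H: 1 × 443 = 443
    Σ(broken) = 5146 kJ
  Bonds formed (products):
    C-C: 3 × 359 = 1077
    C-H: 10 × 420 = 4200
    Σ(formed) = 5277 kJ
  ΔH_I = 5146 − 5277 = −131 kJ
Reaction II:
  Bonds broken (reactants):
    C≡C: 1 × 856 = 856
    C-H: 2 × 420 = 840
    H-H: 1 × 443 = 443
    Σ(broken) = 2139 kJ
  Bonds formed (products):
    C-H: 4 × 420 = 1680
    C=C: 1 × 625 = 625
    Σ(formed) = 2305 kJ
  ΔH_II = 2139 − 2305 = −166 kJ
ΔH_I − ΔH_II = +35 kJ, so reaction II has the more negative ΔH; |ΔH_I − ΔH_II| = 35 kJ.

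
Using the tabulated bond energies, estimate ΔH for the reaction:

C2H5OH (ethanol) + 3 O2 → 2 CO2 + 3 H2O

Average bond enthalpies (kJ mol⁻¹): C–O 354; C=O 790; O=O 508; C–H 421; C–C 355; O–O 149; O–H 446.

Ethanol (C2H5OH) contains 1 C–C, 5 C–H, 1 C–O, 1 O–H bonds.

Bonds broken (reactants):
  C–C: 1 × 355 = 355
  C–H: 5 × 421 = 2105
  C–O: 1 × 354 = 354
  O–H: 1 × 446 = 446
  O=O: 3 × 508 = 1524
  Σ(broken) = 4784 kJ
Bonds formed (products):
  C=O: 4 × 790 = 3160
  O–H: 6 × 446 = 2676
  Σ(formed) = 5836 kJ
ΔH = Σ(broken) − Σ(formed) = 4784 − 5836 = −1052 kJ

ΔH ≈ −1052 kJ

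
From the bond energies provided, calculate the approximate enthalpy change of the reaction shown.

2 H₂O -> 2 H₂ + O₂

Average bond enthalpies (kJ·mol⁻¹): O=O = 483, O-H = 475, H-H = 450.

Bonds broken (reactants):
  O-H: 4 × 475 = 1900
  Σ(broken) = 1900 kJ
Bonds formed (products):
  H-H: 2 × 450 = 900
  O=O: 1 × 483 = 483
  Σ(formed) = 1383 kJ
ΔH = Σ(broken) − Σ(formed) = 1900 − 1383 = +517 kJ

ΔH ≈ +517 kJ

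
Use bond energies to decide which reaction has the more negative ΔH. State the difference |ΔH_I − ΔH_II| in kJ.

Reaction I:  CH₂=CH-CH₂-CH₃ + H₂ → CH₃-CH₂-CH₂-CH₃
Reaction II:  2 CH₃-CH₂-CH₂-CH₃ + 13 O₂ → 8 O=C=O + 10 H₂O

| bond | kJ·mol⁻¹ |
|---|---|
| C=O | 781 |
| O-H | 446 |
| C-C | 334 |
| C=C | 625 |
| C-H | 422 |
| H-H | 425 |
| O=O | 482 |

Reaction II, by 4578 kJ

Reaction I:
  Bonds broken (reactants):
    C-C: 2 × 334 = 668
    C-H: 8 × 422 = 3376
    C=C: 1 × 625 = 625
    H-H: 1 × 425 = 425
    Σ(broken) = 5094 kJ
  Bonds formed (products):
    C-C: 3 × 334 = 1002
    C-H: 10 × 422 = 4220
    Σ(formed) = 5222 kJ
  ΔH_I = 5094 − 5222 = −128 kJ
Reaction II:
  Bonds broken (reactants):
    C-C: 6 × 334 = 2004
    C-H: 20 × 422 = 8440
    O=O: 13 × 482 = 6266
    Σ(broken) = 16710 kJ
  Bonds formed (products):
    C=O: 16 × 781 = 12496
    O-H: 20 × 446 = 8920
    Σ(formed) = 21416 kJ
  ΔH_II = 16710 − 21416 = −4706 kJ
ΔH_I − ΔH_II = +4578 kJ, so reaction II has the more negative ΔH; |ΔH_I − ΔH_II| = 4578 kJ.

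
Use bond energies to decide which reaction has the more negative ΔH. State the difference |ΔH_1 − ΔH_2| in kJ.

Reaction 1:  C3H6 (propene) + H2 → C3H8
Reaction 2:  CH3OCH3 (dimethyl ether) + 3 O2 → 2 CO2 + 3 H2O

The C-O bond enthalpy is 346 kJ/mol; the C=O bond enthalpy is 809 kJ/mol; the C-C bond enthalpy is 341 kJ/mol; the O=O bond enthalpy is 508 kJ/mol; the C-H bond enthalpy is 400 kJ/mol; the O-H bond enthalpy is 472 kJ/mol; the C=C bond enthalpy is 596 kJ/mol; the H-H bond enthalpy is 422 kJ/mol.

Reaction 2, by 1329 kJ

Reaction 1:
  Bonds broken (reactants):
    C-C: 1 × 341 = 341
    C-H: 6 × 400 = 2400
    C=C: 1 × 596 = 596
    H-H: 1 × 422 = 422
    Σ(broken) = 3759 kJ
  Bonds formed (products):
    C-C: 2 × 341 = 682
    C-H: 8 × 400 = 3200
    Σ(formed) = 3882 kJ
  ΔH_1 = 3759 − 3882 = −123 kJ
Reaction 2:
  Bonds broken (reactants):
    C-H: 6 × 400 = 2400
    C-O: 2 × 346 = 692
    O=O: 3 × 508 = 1524
    Σ(broken) = 4616 kJ
  Bonds formed (products):
    C=O: 4 × 809 = 3236
    O-H: 6 × 472 = 2832
    Σ(formed) = 6068 kJ
  ΔH_2 = 4616 − 6068 = −1452 kJ
ΔH_1 − ΔH_2 = +1329 kJ, so reaction 2 has the more negative ΔH; |ΔH_1 − ΔH_2| = 1329 kJ.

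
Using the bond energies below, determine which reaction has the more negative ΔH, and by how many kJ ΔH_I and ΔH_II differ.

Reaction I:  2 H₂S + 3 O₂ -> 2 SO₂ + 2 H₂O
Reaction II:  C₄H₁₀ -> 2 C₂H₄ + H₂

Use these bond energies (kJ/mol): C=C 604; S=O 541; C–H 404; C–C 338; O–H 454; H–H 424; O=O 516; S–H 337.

Reaction I:
  Bonds broken (reactants):
    O=O: 3 × 516 = 1548
    S–H: 4 × 337 = 1348
    Σ(broken) = 2896 kJ
  Bonds formed (products):
    O–H: 4 × 454 = 1816
    S=O: 4 × 541 = 2164
    Σ(formed) = 3980 kJ
  ΔH_I = 2896 − 3980 = −1084 kJ
Reaction II:
  Bonds broken (reactants):
    C–C: 3 × 338 = 1014
    C–H: 10 × 404 = 4040
    Σ(broken) = 5054 kJ
  Bonds formed (products):
    C–H: 8 × 404 = 3232
    C=C: 2 × 604 = 1208
    H–H: 1 × 424 = 424
    Σ(formed) = 4864 kJ
  ΔH_II = 5054 − 4864 = +190 kJ
ΔH_I − ΔH_II = −1274 kJ, so reaction I has the more negative ΔH; |ΔH_I − ΔH_II| = 1274 kJ.

Reaction I, by 1274 kJ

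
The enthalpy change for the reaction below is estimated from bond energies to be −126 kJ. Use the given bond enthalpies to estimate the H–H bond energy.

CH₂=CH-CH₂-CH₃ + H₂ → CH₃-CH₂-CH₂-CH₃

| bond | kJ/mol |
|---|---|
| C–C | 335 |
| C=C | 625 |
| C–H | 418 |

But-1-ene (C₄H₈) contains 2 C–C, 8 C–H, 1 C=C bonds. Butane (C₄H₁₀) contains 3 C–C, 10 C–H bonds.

D(H–H) ≈ 420 kJ/mol

Let D be the H–H bond energy.
Σ(broken) = 2×335 + 8×418 + 1×625 + 1×D = 4639 + D
Σ(formed) = 3×335 + 10×418 = 5185
ΔH = Σ(broken) − Σ(formed) = (4639 + D) − (5185) = −546 + D
Setting this equal to −126 kJ gives D = 420 kJ/mol.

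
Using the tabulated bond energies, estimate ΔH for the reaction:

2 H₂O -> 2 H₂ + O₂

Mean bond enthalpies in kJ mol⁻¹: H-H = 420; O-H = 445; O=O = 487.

ΔH ≈ +453 kJ

Bonds broken (reactants):
  O-H: 4 × 445 = 1780
  Σ(broken) = 1780 kJ
Bonds formed (products):
  H-H: 2 × 420 = 840
  O=O: 1 × 487 = 487
  Σ(formed) = 1327 kJ
ΔH = Σ(broken) − Σ(formed) = 1780 − 1327 = +453 kJ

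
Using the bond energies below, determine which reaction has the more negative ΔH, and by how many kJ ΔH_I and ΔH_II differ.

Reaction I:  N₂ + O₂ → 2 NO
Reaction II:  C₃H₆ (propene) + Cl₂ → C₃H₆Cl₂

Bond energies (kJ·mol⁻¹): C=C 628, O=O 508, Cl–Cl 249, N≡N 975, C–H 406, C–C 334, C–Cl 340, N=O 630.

Reaction I:
  Bonds broken (reactants):
    N≡N: 1 × 975 = 975
    O=O: 1 × 508 = 508
    Σ(broken) = 1483 kJ
  Bonds formed (products):
    N=O: 2 × 630 = 1260
    Σ(formed) = 1260 kJ
  ΔH_I = 1483 − 1260 = +223 kJ
Reaction II:
  Bonds broken (reactants):
    C–C: 1 × 334 = 334
    C–H: 6 × 406 = 2436
    C=C: 1 × 628 = 628
    Cl–Cl: 1 × 249 = 249
    Σ(broken) = 3647 kJ
  Bonds formed (products):
    C–C: 2 × 334 = 668
    C–Cl: 2 × 340 = 680
    C–H: 6 × 406 = 2436
    Σ(formed) = 3784 kJ
  ΔH_II = 3647 − 3784 = −137 kJ
ΔH_I − ΔH_II = +360 kJ, so reaction II has the more negative ΔH; |ΔH_I − ΔH_II| = 360 kJ.

Reaction II, by 360 kJ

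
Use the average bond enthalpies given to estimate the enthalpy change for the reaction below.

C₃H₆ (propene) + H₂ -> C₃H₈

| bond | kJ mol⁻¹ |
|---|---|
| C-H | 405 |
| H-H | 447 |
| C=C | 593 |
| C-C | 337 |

Bonds broken (reactants):
  C-C: 1 × 337 = 337
  C-H: 6 × 405 = 2430
  C=C: 1 × 593 = 593
  H-H: 1 × 447 = 447
  Σ(broken) = 3807 kJ
Bonds formed (products):
  C-C: 2 × 337 = 674
  C-H: 8 × 405 = 3240
  Σ(formed) = 3914 kJ
ΔH = Σ(broken) − Σ(formed) = 3807 − 3914 = −107 kJ

ΔH ≈ −107 kJ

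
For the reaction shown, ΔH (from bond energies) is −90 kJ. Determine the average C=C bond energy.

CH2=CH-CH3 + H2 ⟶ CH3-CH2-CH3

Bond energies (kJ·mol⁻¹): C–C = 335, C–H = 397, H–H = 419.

D(C=C) ≈ 620 kJ/mol

Let D be the C=C bond energy.
Σ(broken) = 1×335 + 6×397 + 1×D + 1×419 = 3136 + D
Σ(formed) = 2×335 + 8×397 = 3846
ΔH = Σ(broken) − Σ(formed) = (3136 + D) − (3846) = −710 + D
Setting this equal to −90 kJ gives D = 620 kJ/mol.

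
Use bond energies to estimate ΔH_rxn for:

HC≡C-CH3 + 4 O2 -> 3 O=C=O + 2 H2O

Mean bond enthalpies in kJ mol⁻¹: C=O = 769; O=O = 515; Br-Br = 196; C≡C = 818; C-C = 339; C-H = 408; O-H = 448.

Bonds broken (reactants):
  C≡C: 1 × 818 = 818
  C-C: 1 × 339 = 339
  C-H: 4 × 408 = 1632
  O=O: 4 × 515 = 2060
  Σ(broken) = 4849 kJ
Bonds formed (products):
  C=O: 6 × 769 = 4614
  O-H: 4 × 448 = 1792
  Σ(formed) = 6406 kJ
ΔH = Σ(broken) − Σ(formed) = 4849 − 6406 = −1557 kJ

ΔH ≈ −1557 kJ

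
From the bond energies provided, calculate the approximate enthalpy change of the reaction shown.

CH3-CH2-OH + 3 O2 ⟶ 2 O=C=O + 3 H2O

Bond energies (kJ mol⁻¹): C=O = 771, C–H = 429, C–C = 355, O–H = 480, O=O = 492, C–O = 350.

ΔH ≈ −1158 kJ

Bonds broken (reactants):
  C–C: 1 × 355 = 355
  C–H: 5 × 429 = 2145
  C–O: 1 × 350 = 350
  O–H: 1 × 480 = 480
  O=O: 3 × 492 = 1476
  Σ(broken) = 4806 kJ
Bonds formed (products):
  C=O: 4 × 771 = 3084
  O–H: 6 × 480 = 2880
  Σ(formed) = 5964 kJ
ΔH = Σ(broken) − Σ(formed) = 4806 − 5964 = −1158 kJ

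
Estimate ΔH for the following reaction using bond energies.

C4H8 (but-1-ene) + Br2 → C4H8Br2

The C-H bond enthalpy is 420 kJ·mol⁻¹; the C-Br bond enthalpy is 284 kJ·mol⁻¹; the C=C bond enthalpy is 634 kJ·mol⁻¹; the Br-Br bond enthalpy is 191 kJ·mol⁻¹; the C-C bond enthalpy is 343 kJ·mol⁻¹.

Bonds broken (reactants):
  Br-Br: 1 × 191 = 191
  C-C: 2 × 343 = 686
  C-H: 8 × 420 = 3360
  C=C: 1 × 634 = 634
  Σ(broken) = 4871 kJ
Bonds formed (products):
  C-Br: 2 × 284 = 568
  C-C: 3 × 343 = 1029
  C-H: 8 × 420 = 3360
  Σ(formed) = 4957 kJ
ΔH = Σ(broken) − Σ(formed) = 4871 − 4957 = −86 kJ

ΔH ≈ −86 kJ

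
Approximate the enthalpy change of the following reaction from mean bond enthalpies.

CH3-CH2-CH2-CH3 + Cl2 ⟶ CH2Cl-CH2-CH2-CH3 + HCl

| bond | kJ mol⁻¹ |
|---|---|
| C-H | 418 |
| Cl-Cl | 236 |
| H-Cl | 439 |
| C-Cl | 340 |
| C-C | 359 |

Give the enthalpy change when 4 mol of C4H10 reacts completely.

Bonds broken (reactants):
  C-C: 3 × 359 = 1077
  C-H: 10 × 418 = 4180
  Cl-Cl: 1 × 236 = 236
  Σ(broken) = 5493 kJ
Bonds formed (products):
  C-C: 3 × 359 = 1077
  C-Cl: 1 × 340 = 340
  C-H: 9 × 418 = 3762
  H-Cl: 1 × 439 = 439
  Σ(formed) = 5618 kJ
ΔH = Σ(broken) − Σ(formed) = 5493 − 5618 = −125 kJ
For 4× the reaction as written: 4 × (−125) = −500 kJ

ΔH = −500 kJ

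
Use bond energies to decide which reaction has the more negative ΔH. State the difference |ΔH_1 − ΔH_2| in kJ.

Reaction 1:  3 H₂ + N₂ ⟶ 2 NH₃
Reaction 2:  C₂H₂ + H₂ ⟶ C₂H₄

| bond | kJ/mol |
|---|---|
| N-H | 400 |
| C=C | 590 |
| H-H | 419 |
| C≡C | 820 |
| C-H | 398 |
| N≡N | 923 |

Reaction 1, by 73 kJ

Reaction 1:
  Bonds broken (reactants):
    H-H: 3 × 419 = 1257
    N≡N: 1 × 923 = 923
    Σ(broken) = 2180 kJ
  Bonds formed (products):
    N-H: 6 × 400 = 2400
    Σ(formed) = 2400 kJ
  ΔH_1 = 2180 − 2400 = −220 kJ
Reaction 2:
  Bonds broken (reactants):
    C≡C: 1 × 820 = 820
    C-H: 2 × 398 = 796
    H-H: 1 × 419 = 419
    Σ(broken) = 2035 kJ
  Bonds formed (products):
    C-H: 4 × 398 = 1592
    C=C: 1 × 590 = 590
    Σ(formed) = 2182 kJ
  ΔH_2 = 2035 − 2182 = −147 kJ
ΔH_1 − ΔH_2 = −73 kJ, so reaction 1 has the more negative ΔH; |ΔH_1 − ΔH_2| = 73 kJ.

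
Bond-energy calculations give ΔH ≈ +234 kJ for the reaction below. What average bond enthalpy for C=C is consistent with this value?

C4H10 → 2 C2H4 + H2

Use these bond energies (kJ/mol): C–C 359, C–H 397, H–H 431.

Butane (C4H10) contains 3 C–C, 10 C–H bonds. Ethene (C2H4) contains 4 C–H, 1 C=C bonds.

Let D be the C=C bond energy.
Σ(broken) = 3×359 + 10×397 = 5047
Σ(formed) = 8×397 + 2×D + 1×431 = 3607 + 2D
ΔH = Σ(broken) − Σ(formed) = (5047) − (3607 + 2D) = +1440 − 2D
Setting this equal to +234 kJ gives 2D = 1206, so D = 603 kJ/mol.

D(C=C) ≈ 603 kJ/mol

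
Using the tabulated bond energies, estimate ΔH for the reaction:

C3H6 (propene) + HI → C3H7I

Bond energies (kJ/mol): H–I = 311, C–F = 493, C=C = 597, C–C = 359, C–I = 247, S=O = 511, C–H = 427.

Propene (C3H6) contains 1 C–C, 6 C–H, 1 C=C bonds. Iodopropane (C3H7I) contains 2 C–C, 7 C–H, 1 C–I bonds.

Bonds broken (reactants):
  C–C: 1 × 359 = 359
  C–H: 6 × 427 = 2562
  C=C: 1 × 597 = 597
  H–I: 1 × 311 = 311
  Σ(broken) = 3829 kJ
Bonds formed (products):
  C–C: 2 × 359 = 718
  C–H: 7 × 427 = 2989
  C–I: 1 × 247 = 247
  Σ(formed) = 3954 kJ
ΔH = Σ(broken) − Σ(formed) = 3829 − 3954 = −125 kJ

ΔH ≈ −125 kJ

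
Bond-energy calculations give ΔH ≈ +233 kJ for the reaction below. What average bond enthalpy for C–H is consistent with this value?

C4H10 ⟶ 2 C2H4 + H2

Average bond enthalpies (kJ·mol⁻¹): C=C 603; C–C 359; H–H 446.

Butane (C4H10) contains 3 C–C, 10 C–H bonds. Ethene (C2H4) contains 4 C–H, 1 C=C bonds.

Let D be the C–H bond energy.
Σ(broken) = 3×359 + 10×D = 1077 + 10D
Σ(formed) = 8×D + 2×603 + 1×446 = 1652 + 8D
ΔH = Σ(broken) − Σ(formed) = (1077 + 10D) − (1652 + 8D) = −575 + 2D
Setting this equal to +233 kJ gives 2D = 808, so D = 404 kJ/mol.

D(C–H) ≈ 404 kJ/mol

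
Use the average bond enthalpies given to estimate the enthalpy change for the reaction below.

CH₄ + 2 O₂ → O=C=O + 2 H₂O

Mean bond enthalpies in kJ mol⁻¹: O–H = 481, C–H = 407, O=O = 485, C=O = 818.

Bonds broken (reactants):
  C–H: 4 × 407 = 1628
  O=O: 2 × 485 = 970
  Σ(broken) = 2598 kJ
Bonds formed (products):
  C=O: 2 × 818 = 1636
  O–H: 4 × 481 = 1924
  Σ(formed) = 3560 kJ
ΔH = Σ(broken) − Σ(formed) = 2598 − 3560 = −962 kJ

ΔH ≈ −962 kJ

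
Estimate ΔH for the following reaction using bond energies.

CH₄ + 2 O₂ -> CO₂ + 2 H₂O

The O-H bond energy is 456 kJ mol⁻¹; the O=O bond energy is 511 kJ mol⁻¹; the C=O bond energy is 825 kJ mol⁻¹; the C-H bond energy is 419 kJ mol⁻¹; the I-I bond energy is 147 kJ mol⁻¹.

Bonds broken (reactants):
  C-H: 4 × 419 = 1676
  O=O: 2 × 511 = 1022
  Σ(broken) = 2698 kJ
Bonds formed (products):
  C=O: 2 × 825 = 1650
  O-H: 4 × 456 = 1824
  Σ(formed) = 3474 kJ
ΔH = Σ(broken) − Σ(formed) = 2698 − 3474 = −776 kJ

ΔH ≈ −776 kJ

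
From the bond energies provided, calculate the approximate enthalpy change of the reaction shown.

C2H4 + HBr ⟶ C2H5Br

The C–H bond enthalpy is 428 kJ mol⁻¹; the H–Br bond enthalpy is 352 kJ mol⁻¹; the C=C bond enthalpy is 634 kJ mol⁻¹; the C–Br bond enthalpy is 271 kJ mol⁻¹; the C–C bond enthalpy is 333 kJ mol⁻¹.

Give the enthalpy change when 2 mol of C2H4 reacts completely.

Bonds broken (reactants):
  C–H: 4 × 428 = 1712
  C=C: 1 × 634 = 634
  H–Br: 1 × 352 = 352
  Σ(broken) = 2698 kJ
Bonds formed (products):
  C–Br: 1 × 271 = 271
  C–C: 1 × 333 = 333
  C–H: 5 × 428 = 2140
  Σ(formed) = 2744 kJ
ΔH = Σ(broken) − Σ(formed) = 2698 − 2744 = −46 kJ
For 2× the reaction as written: 2 × (−46) = −92 kJ

ΔH = −92 kJ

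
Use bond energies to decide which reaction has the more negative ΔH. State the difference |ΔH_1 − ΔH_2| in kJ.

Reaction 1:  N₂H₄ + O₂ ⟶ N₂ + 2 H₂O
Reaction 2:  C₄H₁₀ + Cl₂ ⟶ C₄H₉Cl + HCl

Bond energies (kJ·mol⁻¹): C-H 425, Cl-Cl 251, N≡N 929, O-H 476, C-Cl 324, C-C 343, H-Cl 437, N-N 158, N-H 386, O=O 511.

Reaction 1, by 535 kJ

Reaction 1:
  Bonds broken (reactants):
    N-H: 4 × 386 = 1544
    N-N: 1 × 158 = 158
    O=O: 1 × 511 = 511
    Σ(broken) = 2213 kJ
  Bonds formed (products):
    N≡N: 1 × 929 = 929
    O-H: 4 × 476 = 1904
    Σ(formed) = 2833 kJ
  ΔH_1 = 2213 − 2833 = −620 kJ
Reaction 2:
  Bonds broken (reactants):
    C-C: 3 × 343 = 1029
    C-H: 10 × 425 = 4250
    Cl-Cl: 1 × 251 = 251
    Σ(broken) = 5530 kJ
  Bonds formed (products):
    C-C: 3 × 343 = 1029
    C-Cl: 1 × 324 = 324
    C-H: 9 × 425 = 3825
    H-Cl: 1 × 437 = 437
    Σ(formed) = 5615 kJ
  ΔH_2 = 5530 − 5615 = −85 kJ
ΔH_1 − ΔH_2 = −535 kJ, so reaction 1 has the more negative ΔH; |ΔH_1 − ΔH_2| = 535 kJ.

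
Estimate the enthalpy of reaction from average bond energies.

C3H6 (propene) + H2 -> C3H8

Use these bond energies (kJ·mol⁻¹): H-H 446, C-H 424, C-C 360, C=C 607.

ΔH ≈ −155 kJ

Bonds broken (reactants):
  C-C: 1 × 360 = 360
  C-H: 6 × 424 = 2544
  C=C: 1 × 607 = 607
  H-H: 1 × 446 = 446
  Σ(broken) = 3957 kJ
Bonds formed (products):
  C-C: 2 × 360 = 720
  C-H: 8 × 424 = 3392
  Σ(formed) = 4112 kJ
ΔH = Σ(broken) − Σ(formed) = 3957 − 4112 = −155 kJ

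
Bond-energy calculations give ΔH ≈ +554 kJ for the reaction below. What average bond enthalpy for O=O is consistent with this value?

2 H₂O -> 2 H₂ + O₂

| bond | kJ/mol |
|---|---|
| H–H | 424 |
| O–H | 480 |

D(O=O) ≈ 518 kJ/mol

Let D be the O=O bond energy.
Σ(broken) = 4×480 = 1920
Σ(formed) = 2×424 + 1×D = 848 + D
ΔH = Σ(broken) − Σ(formed) = (1920) − (848 + D) = +1072 − D
Setting this equal to +554 kJ gives D = 518 kJ/mol.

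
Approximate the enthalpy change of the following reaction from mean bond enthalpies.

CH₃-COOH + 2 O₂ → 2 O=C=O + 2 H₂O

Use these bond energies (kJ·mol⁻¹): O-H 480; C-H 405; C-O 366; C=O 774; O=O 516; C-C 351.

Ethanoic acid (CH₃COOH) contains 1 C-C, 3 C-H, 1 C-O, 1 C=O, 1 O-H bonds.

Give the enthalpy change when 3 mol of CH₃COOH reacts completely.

Bonds broken (reactants):
  C-C: 1 × 351 = 351
  C-H: 3 × 405 = 1215
  C-O: 1 × 366 = 366
  C=O: 1 × 774 = 774
  O-H: 1 × 480 = 480
  O=O: 2 × 516 = 1032
  Σ(broken) = 4218 kJ
Bonds formed (products):
  C=O: 4 × 774 = 3096
  O-H: 4 × 480 = 1920
  Σ(formed) = 5016 kJ
ΔH = Σ(broken) − Σ(formed) = 4218 − 5016 = −798 kJ
For 3× the reaction as written: 3 × (−798) = −2394 kJ

ΔH = −2394 kJ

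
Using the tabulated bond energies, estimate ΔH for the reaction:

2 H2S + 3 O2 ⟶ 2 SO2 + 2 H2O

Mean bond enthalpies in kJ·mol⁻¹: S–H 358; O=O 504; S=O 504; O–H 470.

Bonds broken (reactants):
  O=O: 3 × 504 = 1512
  S–H: 4 × 358 = 1432
  Σ(broken) = 2944 kJ
Bonds formed (products):
  O–H: 4 × 470 = 1880
  S=O: 4 × 504 = 2016
  Σ(formed) = 3896 kJ
ΔH = Σ(broken) − Σ(formed) = 2944 − 3896 = −952 kJ

ΔH ≈ −952 kJ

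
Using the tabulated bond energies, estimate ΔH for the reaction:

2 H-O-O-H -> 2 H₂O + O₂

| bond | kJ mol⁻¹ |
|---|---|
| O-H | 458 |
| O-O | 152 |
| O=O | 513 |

ΔH ≈ −209 kJ

Bonds broken (reactants):
  O-H: 4 × 458 = 1832
  O-O: 2 × 152 = 304
  Σ(broken) = 2136 kJ
Bonds formed (products):
  O-H: 4 × 458 = 1832
  O=O: 1 × 513 = 513
  Σ(formed) = 2345 kJ
ΔH = Σ(broken) − Σ(formed) = 2136 − 2345 = −209 kJ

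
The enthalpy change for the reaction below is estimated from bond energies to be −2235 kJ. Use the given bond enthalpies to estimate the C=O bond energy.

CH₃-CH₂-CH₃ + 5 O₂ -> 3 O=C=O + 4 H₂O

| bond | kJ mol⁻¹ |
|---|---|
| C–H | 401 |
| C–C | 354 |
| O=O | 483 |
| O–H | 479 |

D(C=O) ≈ 789 kJ/mol

Let D be the C=O bond energy.
Σ(broken) = 2×354 + 8×401 + 5×483 = 6331
Σ(formed) = 6×D + 8×479 = 3832 + 6D
ΔH = Σ(broken) − Σ(formed) = (6331) − (3832 + 6D) = +2499 − 6D
Setting this equal to −2235 kJ gives 6D = 4734, so D = 789 kJ/mol.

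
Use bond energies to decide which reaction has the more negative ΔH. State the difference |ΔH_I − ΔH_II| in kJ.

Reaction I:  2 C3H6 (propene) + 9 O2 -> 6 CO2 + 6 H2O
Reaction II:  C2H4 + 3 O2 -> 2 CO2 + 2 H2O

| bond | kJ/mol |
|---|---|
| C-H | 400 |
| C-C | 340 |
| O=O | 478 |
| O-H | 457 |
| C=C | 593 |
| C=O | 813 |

Reaction I:
  Bonds broken (reactants):
    C-C: 2 × 340 = 680
    C-H: 12 × 400 = 4800
    C=C: 2 × 593 = 1186
    O=O: 9 × 478 = 4302
    Σ(broken) = 10968 kJ
  Bonds formed (products):
    C=O: 12 × 813 = 9756
    O-H: 12 × 457 = 5484
    Σ(formed) = 15240 kJ
  ΔH_I = 10968 − 15240 = −4272 kJ
Reaction II:
  Bonds broken (reactants):
    C-H: 4 × 400 = 1600
    C=C: 1 × 593 = 593
    O=O: 3 × 478 = 1434
    Σ(broken) = 3627 kJ
  Bonds formed (products):
    C=O: 4 × 813 = 3252
    O-H: 4 × 457 = 1828
    Σ(formed) = 5080 kJ
  ΔH_II = 3627 − 5080 = −1453 kJ
ΔH_I − ΔH_II = −2819 kJ, so reaction I has the more negative ΔH; |ΔH_I − ΔH_II| = 2819 kJ.

Reaction I, by 2819 kJ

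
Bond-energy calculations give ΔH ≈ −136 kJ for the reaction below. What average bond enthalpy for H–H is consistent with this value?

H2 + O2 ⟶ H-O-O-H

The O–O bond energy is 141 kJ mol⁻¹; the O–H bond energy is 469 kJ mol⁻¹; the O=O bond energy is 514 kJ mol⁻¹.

Let D be the H–H bond energy.
Σ(broken) = 1×D + 1×514 = 514 + D
Σ(formed) = 2×469 + 1×141 = 1079
ΔH = Σ(broken) − Σ(formed) = (514 + D) − (1079) = −565 + D
Setting this equal to −136 kJ gives D = 429 kJ/mol.

D(H–H) ≈ 429 kJ/mol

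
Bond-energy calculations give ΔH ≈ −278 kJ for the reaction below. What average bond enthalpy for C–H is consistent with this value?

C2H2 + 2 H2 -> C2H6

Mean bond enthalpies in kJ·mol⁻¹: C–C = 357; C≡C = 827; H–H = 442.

Let D be the C–H bond energy.
Σ(broken) = 1×827 + 2×D + 2×442 = 1711 + 2D
Σ(formed) = 1×357 + 6×D = 357 + 6D
ΔH = Σ(broken) − Σ(formed) = (1711 + 2D) − (357 + 6D) = +1354 − 4D
Setting this equal to −278 kJ gives 4D = 1632, so D = 408 kJ/mol.

D(C–H) ≈ 408 kJ/mol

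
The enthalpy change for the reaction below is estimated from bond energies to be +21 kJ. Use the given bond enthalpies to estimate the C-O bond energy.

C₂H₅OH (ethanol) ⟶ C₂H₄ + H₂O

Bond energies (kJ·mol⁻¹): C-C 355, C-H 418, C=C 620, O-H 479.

Let D be the C-O bond energy.
Σ(broken) = 1×355 + 5×418 + 1×D + 1×479 = 2924 + D
Σ(formed) = 4×418 + 1×620 + 2×479 = 3250
ΔH = Σ(broken) − Σ(formed) = (2924 + D) − (3250) = −326 + D
Setting this equal to +21 kJ gives D = 347 kJ/mol.

D(C-O) ≈ 347 kJ/mol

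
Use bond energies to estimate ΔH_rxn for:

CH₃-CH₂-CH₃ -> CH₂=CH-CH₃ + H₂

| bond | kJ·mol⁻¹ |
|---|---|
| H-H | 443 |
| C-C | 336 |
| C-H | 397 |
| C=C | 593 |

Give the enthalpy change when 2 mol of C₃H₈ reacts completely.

Bonds broken (reactants):
  C-C: 2 × 336 = 672
  C-H: 8 × 397 = 3176
  Σ(broken) = 3848 kJ
Bonds formed (products):
  C-C: 1 × 336 = 336
  C-H: 6 × 397 = 2382
  C=C: 1 × 593 = 593
  H-H: 1 × 443 = 443
  Σ(formed) = 3754 kJ
ΔH = Σ(broken) − Σ(formed) = 3848 − 3754 = +94 kJ
For 2× the reaction as written: 2 × (+94) = +188 kJ

ΔH = +188 kJ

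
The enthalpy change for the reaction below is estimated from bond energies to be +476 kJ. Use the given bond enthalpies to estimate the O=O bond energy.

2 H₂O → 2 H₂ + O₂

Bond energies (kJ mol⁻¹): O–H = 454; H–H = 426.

Let D be the O=O bond energy.
Σ(broken) = 4×454 = 1816
Σ(formed) = 2×426 + 1×D = 852 + D
ΔH = Σ(broken) − Σ(formed) = (1816) − (852 + D) = +964 − D
Setting this equal to +476 kJ gives D = 488 kJ/mol.

D(O=O) ≈ 488 kJ/mol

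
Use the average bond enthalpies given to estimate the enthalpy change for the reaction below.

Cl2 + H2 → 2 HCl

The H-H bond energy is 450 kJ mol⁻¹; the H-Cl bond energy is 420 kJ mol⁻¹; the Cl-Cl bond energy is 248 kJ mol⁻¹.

ΔH ≈ −142 kJ

Bonds broken (reactants):
  Cl-Cl: 1 × 248 = 248
  H-H: 1 × 450 = 450
  Σ(broken) = 698 kJ
Bonds formed (products):
  H-Cl: 2 × 420 = 840
  Σ(formed) = 840 kJ
ΔH = Σ(broken) − Σ(formed) = 698 − 840 = −142 kJ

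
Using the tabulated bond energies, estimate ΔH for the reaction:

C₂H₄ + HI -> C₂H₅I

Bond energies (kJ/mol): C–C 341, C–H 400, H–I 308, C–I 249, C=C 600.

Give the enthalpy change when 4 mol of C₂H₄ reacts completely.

Bonds broken (reactants):
  C–H: 4 × 400 = 1600
  C=C: 1 × 600 = 600
  H–I: 1 × 308 = 308
  Σ(broken) = 2508 kJ
Bonds formed (products):
  C–C: 1 × 341 = 341
  C–H: 5 × 400 = 2000
  C–I: 1 × 249 = 249
  Σ(formed) = 2590 kJ
ΔH = Σ(broken) − Σ(formed) = 2508 − 2590 = −82 kJ
For 4× the reaction as written: 4 × (−82) = −328 kJ

ΔH = −328 kJ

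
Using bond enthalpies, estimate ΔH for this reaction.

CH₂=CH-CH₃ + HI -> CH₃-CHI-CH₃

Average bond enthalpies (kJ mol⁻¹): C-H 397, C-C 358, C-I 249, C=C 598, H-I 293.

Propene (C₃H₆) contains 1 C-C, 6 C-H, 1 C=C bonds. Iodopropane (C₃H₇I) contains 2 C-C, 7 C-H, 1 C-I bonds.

Bonds broken (reactants):
  C-C: 1 × 358 = 358
  C-H: 6 × 397 = 2382
  C=C: 1 × 598 = 598
  H-I: 1 × 293 = 293
  Σ(broken) = 3631 kJ
Bonds formed (products):
  C-C: 2 × 358 = 716
  C-H: 7 × 397 = 2779
  C-I: 1 × 249 = 249
  Σ(formed) = 3744 kJ
ΔH = Σ(broken) − Σ(formed) = 3631 − 3744 = −113 kJ

ΔH ≈ −113 kJ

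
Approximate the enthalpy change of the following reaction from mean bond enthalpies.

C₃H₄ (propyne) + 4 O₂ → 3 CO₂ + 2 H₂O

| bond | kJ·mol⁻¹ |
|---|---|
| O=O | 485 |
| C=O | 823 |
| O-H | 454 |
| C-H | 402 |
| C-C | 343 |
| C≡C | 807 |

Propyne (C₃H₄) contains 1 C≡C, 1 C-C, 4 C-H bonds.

ΔH ≈ −2056 kJ

Bonds broken (reactants):
  C≡C: 1 × 807 = 807
  C-C: 1 × 343 = 343
  C-H: 4 × 402 = 1608
  O=O: 4 × 485 = 1940
  Σ(broken) = 4698 kJ
Bonds formed (products):
  C=O: 6 × 823 = 4938
  O-H: 4 × 454 = 1816
  Σ(formed) = 6754 kJ
ΔH = Σ(broken) − Σ(formed) = 4698 − 6754 = −2056 kJ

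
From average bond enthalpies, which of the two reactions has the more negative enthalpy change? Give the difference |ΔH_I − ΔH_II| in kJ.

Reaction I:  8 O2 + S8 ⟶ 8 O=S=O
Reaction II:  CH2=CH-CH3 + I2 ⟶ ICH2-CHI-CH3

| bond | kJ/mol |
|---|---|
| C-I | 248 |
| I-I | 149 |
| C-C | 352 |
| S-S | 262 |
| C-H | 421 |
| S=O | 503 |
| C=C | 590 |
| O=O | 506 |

Reaction I, by 1795 kJ

Reaction I:
  Bonds broken (reactants):
    O=O: 8 × 506 = 4048
    S-S: 8 × 262 = 2096
    Σ(broken) = 6144 kJ
  Bonds formed (products):
    S=O: 16 × 503 = 8048
    Σ(formed) = 8048 kJ
  ΔH_I = 6144 − 8048 = −1904 kJ
Reaction II:
  Bonds broken (reactants):
    C-C: 1 × 352 = 352
    C-H: 6 × 421 = 2526
    C=C: 1 × 590 = 590
    I-I: 1 × 149 = 149
    Σ(broken) = 3617 kJ
  Bonds formed (products):
    C-C: 2 × 352 = 704
    C-H: 6 × 421 = 2526
    C-I: 2 × 248 = 496
    Σ(formed) = 3726 kJ
  ΔH_II = 3617 − 3726 = −109 kJ
ΔH_I − ΔH_II = −1795 kJ, so reaction I has the more negative ΔH; |ΔH_I − ΔH_II| = 1795 kJ.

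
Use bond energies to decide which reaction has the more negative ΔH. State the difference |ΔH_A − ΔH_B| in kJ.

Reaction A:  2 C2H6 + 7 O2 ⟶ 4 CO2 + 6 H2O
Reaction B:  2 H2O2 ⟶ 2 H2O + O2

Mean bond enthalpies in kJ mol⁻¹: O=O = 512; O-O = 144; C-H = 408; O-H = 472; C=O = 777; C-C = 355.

Reaction A:
  Bonds broken (reactants):
    C-C: 2 × 355 = 710
    C-H: 12 × 408 = 4896
    O=O: 7 × 512 = 3584
    Σ(broken) = 9190 kJ
  Bonds formed (products):
    C=O: 8 × 777 = 6216
    O-H: 12 × 472 = 5664
    Σ(formed) = 11880 kJ
  ΔH_A = 9190 − 11880 = −2690 kJ
Reaction B:
  Bonds broken (reactants):
    O-H: 4 × 472 = 1888
    O-O: 2 × 144 = 288
    Σ(broken) = 2176 kJ
  Bonds formed (products):
    O-H: 4 × 472 = 1888
    O=O: 1 × 512 = 512
    Σ(formed) = 2400 kJ
  ΔH_B = 2176 − 2400 = −224 kJ
ΔH_A − ΔH_B = −2466 kJ, so reaction A has the more negative ΔH; |ΔH_A − ΔH_B| = 2466 kJ.

Reaction A, by 2466 kJ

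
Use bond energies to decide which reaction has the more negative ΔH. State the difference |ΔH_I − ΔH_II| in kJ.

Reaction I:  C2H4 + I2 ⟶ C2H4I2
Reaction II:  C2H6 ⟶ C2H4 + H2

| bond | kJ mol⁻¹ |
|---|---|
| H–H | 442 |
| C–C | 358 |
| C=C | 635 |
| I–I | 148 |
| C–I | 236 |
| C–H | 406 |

Reaction I, by 140 kJ

Reaction I:
  Bonds broken (reactants):
    C–H: 4 × 406 = 1624
    C=C: 1 × 635 = 635
    I–I: 1 × 148 = 148
    Σ(broken) = 2407 kJ
  Bonds formed (products):
    C–C: 1 × 358 = 358
    C–H: 4 × 406 = 1624
    C–I: 2 × 236 = 472
    Σ(formed) = 2454 kJ
  ΔH_I = 2407 − 2454 = −47 kJ
Reaction II:
  Bonds broken (reactants):
    C–C: 1 × 358 = 358
    C–H: 6 × 406 = 2436
    Σ(broken) = 2794 kJ
  Bonds formed (products):
    C–H: 4 × 406 = 1624
    C=C: 1 × 635 = 635
    H–H: 1 × 442 = 442
    Σ(formed) = 2701 kJ
  ΔH_II = 2794 − 2701 = +93 kJ
ΔH_I − ΔH_II = −140 kJ, so reaction I has the more negative ΔH; |ΔH_I − ΔH_II| = 140 kJ.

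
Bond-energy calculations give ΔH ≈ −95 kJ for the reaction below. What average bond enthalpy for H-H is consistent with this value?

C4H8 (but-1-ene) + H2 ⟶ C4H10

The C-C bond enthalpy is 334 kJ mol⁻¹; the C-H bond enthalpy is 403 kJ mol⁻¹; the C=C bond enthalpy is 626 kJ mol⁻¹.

D(H-H) ≈ 419 kJ/mol

Let D be the H-H bond energy.
Σ(broken) = 2×334 + 8×403 + 1×626 + 1×D = 4518 + D
Σ(formed) = 3×334 + 10×403 = 5032
ΔH = Σ(broken) − Σ(formed) = (4518 + D) − (5032) = −514 + D
Setting this equal to −95 kJ gives D = 419 kJ/mol.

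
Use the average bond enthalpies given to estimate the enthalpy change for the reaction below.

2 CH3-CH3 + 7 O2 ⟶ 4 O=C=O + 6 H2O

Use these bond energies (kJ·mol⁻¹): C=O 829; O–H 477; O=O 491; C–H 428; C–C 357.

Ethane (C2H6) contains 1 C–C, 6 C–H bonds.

ΔH ≈ −3069 kJ

Bonds broken (reactants):
  C–C: 2 × 357 = 714
  C–H: 12 × 428 = 5136
  O=O: 7 × 491 = 3437
  Σ(broken) = 9287 kJ
Bonds formed (products):
  C=O: 8 × 829 = 6632
  O–H: 12 × 477 = 5724
  Σ(formed) = 12356 kJ
ΔH = Σ(broken) − Σ(formed) = 9287 − 12356 = −3069 kJ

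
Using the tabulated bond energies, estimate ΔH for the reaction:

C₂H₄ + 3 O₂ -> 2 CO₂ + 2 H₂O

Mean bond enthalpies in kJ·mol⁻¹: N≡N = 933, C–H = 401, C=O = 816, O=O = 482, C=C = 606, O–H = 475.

Bonds broken (reactants):
  C–H: 4 × 401 = 1604
  C=C: 1 × 606 = 606
  O=O: 3 × 482 = 1446
  Σ(broken) = 3656 kJ
Bonds formed (products):
  C=O: 4 × 816 = 3264
  O–H: 4 × 475 = 1900
  Σ(formed) = 5164 kJ
ΔH = Σ(broken) − Σ(formed) = 3656 − 5164 = −1508 kJ

ΔH ≈ −1508 kJ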